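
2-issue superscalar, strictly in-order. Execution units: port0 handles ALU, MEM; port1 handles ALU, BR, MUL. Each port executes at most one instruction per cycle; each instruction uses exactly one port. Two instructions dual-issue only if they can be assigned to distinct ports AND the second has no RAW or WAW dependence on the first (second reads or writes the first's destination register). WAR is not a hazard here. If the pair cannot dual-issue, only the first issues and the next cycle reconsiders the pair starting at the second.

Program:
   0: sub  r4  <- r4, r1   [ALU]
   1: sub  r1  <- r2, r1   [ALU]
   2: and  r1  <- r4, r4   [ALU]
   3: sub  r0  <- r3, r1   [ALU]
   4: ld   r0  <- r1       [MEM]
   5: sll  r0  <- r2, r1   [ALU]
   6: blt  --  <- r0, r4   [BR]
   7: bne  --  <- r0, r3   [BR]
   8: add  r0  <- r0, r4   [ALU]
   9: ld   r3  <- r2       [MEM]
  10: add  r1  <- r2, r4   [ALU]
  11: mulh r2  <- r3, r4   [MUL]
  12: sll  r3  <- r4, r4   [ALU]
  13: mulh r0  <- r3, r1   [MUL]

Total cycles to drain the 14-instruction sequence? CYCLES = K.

CYCLES = 10

0. sub sub @i0/i1  | 2-wide
1. and @i2  | RAW r1
2. sub @i3  | WAW r0
3. ld @i4  | WAW r0
4. sll @i5  | RAW r0
5. blt @i6  | no-port BR/BR
6. bne add @i7/i8  | 2-wide
7. ld add @i9/i10  | 2-wide
8. mulh sll @i11/i12  | 2-wide
9. mulh @i13  | tail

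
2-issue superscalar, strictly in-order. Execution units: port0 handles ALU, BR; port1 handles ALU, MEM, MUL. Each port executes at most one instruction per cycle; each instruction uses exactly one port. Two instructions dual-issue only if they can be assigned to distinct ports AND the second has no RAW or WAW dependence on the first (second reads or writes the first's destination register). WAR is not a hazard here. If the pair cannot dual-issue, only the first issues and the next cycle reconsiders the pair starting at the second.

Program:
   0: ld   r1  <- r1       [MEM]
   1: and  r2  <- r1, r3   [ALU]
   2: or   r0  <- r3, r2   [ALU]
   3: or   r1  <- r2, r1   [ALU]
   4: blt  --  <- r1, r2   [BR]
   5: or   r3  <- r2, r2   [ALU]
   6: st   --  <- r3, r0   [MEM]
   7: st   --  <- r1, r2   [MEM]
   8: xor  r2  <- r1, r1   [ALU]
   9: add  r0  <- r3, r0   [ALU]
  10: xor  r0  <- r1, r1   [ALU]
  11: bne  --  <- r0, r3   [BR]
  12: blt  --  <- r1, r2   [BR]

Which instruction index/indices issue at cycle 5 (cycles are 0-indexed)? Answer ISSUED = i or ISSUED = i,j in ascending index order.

ISSUED = 7,8

[0] i0  ld.MEM  -- RAW r1
[1] i1  and.ALU  -- RAW r2
[2] i2,i3  or.ALU/or.ALU  -- pair
[3] i4,i5  blt.BR/or.ALU  -- pair
[4] i6  st.MEM  -- no-port MEM/MEM
[5] i7,i8  st.MEM/xor.ALU  -- pair
[6] i9  add.ALU  -- WAW r0
[7] i10  xor.ALU  -- RAW r0
[8] i11  bne.BR  -- no-port BR/BR
[9] i12  blt.BR  -- tail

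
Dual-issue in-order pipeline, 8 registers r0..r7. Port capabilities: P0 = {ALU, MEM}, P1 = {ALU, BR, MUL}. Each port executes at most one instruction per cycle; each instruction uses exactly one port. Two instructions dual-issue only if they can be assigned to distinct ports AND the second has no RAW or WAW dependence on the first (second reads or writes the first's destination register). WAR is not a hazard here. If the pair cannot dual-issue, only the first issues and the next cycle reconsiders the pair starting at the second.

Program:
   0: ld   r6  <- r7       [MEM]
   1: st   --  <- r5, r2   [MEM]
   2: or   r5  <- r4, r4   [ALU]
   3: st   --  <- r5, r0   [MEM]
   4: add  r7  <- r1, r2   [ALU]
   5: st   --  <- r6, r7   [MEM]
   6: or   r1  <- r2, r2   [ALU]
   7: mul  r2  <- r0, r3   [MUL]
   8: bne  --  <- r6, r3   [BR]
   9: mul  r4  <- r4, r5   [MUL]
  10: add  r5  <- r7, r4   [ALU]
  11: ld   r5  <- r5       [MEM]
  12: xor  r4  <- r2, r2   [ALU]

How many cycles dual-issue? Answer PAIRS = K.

PAIRS = 4

t=0 i0:ld ; no-port MEM/MEM
t=1 i1,i2:st;or ; dual
t=2 i3,i4:st;add ; dual
t=3 i5,i6:st;or ; dual
t=4 i7:mul ; no-port MUL/BR
t=5 i8:bne ; no-port BR/MUL
t=6 i9:mul ; RAW r4
t=7 i10:add ; RAW+WAW r5
t=8 i11,i12:ld;xor ; dual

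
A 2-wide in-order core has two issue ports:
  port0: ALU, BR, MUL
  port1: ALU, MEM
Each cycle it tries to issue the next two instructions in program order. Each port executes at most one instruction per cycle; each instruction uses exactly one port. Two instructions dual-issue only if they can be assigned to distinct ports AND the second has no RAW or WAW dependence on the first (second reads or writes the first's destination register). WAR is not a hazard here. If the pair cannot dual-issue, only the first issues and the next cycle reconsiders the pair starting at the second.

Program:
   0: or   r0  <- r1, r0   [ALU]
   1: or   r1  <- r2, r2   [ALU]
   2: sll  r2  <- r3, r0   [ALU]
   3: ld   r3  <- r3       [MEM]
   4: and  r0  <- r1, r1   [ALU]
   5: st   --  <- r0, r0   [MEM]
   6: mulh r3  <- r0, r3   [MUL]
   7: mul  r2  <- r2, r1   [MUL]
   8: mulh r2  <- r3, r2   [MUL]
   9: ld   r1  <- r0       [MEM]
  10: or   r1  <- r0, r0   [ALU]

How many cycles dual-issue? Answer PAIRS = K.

0. or/or @i0,i1  | dual
1. sll/ld @i2,i3  | dual
2. and @i4  | RAW r0
3. st/mulh @i5,i6  | dual
4. mul @i7  | no-port MUL/MUL
5. mulh/ld @i8,i9  | dual
6. or @i10  | tail

PAIRS = 4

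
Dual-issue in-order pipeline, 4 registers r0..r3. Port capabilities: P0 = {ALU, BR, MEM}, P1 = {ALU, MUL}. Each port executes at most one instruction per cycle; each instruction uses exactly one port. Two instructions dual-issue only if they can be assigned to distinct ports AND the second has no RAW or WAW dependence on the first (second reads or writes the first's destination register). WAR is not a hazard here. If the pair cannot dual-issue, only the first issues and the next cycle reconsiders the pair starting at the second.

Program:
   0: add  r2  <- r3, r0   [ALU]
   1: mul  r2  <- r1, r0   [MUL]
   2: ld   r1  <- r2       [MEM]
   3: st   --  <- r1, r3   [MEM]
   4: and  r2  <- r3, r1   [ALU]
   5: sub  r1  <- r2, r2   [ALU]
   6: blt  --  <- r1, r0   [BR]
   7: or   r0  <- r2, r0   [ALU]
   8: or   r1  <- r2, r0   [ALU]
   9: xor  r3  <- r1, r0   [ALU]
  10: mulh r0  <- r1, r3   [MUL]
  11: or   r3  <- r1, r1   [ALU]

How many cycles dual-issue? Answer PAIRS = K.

#0 head=0: add i0 WAW r2
#1 head=1: mul i1 RAW r2
#2 head=2: ld i2 no-port MEM/MEM
#3 head=3: st+and i3+i4 2-wide
#4 head=5: sub i5 RAW r1
#5 head=6: blt+or i6+i7 2-wide
#6 head=8: or i8 RAW r1
#7 head=9: xor i9 RAW r3
#8 head=10: mulh+or i10+i11 2-wide

PAIRS = 3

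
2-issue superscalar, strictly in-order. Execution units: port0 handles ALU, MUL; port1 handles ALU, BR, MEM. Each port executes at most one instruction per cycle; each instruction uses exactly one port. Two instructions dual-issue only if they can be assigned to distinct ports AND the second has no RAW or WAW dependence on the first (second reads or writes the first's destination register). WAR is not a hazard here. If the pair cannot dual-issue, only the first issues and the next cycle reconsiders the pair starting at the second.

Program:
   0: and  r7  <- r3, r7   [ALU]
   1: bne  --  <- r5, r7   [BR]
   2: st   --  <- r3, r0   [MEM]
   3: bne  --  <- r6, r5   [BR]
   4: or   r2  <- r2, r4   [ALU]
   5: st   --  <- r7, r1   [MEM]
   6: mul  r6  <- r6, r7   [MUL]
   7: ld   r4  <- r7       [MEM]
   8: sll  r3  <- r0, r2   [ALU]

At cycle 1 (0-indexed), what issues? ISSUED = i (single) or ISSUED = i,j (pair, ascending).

t=0 i0:and.ALU ; RAW r7
t=1 i1:bne.BR ; no-port BR/MEM
t=2 i2:st.MEM ; no-port MEM/BR
t=3 i3/i4:bne.BR;or.ALU ; dual
t=4 i5/i6:st.MEM;mul.MUL ; dual
t=5 i7/i8:ld.MEM;sll.ALU ; dual

ISSUED = 1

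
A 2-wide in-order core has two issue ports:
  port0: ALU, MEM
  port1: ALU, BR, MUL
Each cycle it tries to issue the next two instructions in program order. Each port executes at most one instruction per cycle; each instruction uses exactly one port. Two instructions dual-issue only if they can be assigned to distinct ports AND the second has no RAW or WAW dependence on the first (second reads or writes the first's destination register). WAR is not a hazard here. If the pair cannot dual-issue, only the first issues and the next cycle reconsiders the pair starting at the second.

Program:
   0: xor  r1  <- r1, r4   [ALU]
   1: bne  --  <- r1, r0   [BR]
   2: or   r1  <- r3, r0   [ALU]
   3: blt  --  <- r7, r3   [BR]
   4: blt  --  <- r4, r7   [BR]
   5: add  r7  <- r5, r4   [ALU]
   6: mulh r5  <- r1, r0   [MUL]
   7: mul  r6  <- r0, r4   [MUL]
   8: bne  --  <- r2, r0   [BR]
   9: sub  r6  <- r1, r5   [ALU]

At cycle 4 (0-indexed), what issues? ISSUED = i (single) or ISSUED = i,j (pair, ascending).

t=0 i0:xor.ALU ; RAW r1
t=1 i1+i2:bne.BR+or.ALU ; pair
t=2 i3:blt.BR ; no-port BR/BR
t=3 i4+i5:blt.BR+add.ALU ; pair
t=4 i6:mulh.MUL ; no-port MUL/MUL
t=5 i7:mul.MUL ; no-port MUL/BR
t=6 i8+i9:bne.BR+sub.ALU ; pair

ISSUED = 6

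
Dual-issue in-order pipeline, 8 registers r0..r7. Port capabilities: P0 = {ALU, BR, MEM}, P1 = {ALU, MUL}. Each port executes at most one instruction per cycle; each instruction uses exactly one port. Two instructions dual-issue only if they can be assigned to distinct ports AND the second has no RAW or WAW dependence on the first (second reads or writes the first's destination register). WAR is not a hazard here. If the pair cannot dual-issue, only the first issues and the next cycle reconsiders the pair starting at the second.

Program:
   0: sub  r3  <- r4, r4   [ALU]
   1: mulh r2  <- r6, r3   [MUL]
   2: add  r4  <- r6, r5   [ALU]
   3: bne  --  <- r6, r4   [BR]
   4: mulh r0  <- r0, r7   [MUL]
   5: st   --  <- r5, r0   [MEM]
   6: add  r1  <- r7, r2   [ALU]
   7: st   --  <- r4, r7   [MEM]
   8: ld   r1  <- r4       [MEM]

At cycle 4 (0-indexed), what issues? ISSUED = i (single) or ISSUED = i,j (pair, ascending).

ISSUED = 7

t=0 i0:sub ; RAW r3
t=1 i1,i2:mulh;add ; pair
t=2 i3,i4:bne;mulh ; pair
t=3 i5,i6:st;add ; pair
t=4 i7:st ; no-port MEM/MEM
t=5 i8:ld ; tail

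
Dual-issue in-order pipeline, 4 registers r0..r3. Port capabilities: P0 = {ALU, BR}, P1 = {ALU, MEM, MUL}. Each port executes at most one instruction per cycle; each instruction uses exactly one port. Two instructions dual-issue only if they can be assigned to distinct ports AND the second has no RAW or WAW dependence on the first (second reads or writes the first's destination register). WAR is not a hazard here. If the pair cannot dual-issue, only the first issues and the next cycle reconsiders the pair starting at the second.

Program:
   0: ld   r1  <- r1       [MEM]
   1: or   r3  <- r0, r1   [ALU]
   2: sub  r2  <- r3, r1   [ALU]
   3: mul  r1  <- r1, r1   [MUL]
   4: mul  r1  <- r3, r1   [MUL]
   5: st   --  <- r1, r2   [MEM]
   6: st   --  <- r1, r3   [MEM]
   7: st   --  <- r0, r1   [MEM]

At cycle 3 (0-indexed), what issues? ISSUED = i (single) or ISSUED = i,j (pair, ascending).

ISSUED = 4

  cy0 -> i0 (ld.MEM) RAW r1
  cy1 -> i1 (or.ALU) RAW r3
  cy2 -> i2&i3 (sub.ALU;mul.MUL) dual
  cy3 -> i4 (mul.MUL) no-port MUL/MEM
  cy4 -> i5 (st.MEM) no-port MEM/MEM
  cy5 -> i6 (st.MEM) no-port MEM/MEM
  cy6 -> i7 (st.MEM) tail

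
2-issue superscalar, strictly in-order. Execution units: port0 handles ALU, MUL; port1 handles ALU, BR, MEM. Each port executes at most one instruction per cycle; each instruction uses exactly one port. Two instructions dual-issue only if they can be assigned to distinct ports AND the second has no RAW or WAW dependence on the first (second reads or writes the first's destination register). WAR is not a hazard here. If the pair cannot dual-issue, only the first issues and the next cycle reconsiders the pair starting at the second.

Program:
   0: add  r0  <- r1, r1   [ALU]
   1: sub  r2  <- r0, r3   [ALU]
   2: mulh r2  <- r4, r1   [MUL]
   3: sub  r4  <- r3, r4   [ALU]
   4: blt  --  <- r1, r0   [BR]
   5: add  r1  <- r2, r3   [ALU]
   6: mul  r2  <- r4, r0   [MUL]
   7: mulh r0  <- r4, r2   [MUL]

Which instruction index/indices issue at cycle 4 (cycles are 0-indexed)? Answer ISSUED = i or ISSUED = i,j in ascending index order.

0. add @i0  | RAW r0
1. sub @i1  | WAW r2
2. mulh sub @i2+i3  | dual
3. blt add @i4+i5  | dual
4. mul @i6  | no-port MUL/MUL
5. mulh @i7  | tail

ISSUED = 6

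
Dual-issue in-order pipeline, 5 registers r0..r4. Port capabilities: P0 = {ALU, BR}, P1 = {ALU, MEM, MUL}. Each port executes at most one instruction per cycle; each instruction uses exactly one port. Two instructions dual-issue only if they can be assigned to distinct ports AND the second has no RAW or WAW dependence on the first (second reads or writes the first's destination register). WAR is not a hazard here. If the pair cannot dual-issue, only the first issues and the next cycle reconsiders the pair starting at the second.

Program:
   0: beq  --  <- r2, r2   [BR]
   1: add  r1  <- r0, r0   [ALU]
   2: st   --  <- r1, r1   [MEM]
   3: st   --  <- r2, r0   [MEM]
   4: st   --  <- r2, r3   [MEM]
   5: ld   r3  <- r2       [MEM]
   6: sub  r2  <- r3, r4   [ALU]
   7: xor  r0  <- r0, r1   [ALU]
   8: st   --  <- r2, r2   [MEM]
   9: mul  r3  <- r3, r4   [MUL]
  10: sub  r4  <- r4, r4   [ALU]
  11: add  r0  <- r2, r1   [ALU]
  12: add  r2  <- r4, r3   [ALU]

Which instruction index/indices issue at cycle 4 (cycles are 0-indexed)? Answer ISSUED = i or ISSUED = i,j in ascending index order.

ISSUED = 5

t=0 i0&i1:beq.BR;add.ALU ; 2-wide
t=1 i2:st.MEM ; no-port MEM/MEM
t=2 i3:st.MEM ; no-port MEM/MEM
t=3 i4:st.MEM ; no-port MEM/MEM
t=4 i5:ld.MEM ; RAW r3
t=5 i6&i7:sub.ALU;xor.ALU ; 2-wide
t=6 i8:st.MEM ; no-port MEM/MUL
t=7 i9&i10:mul.MUL;sub.ALU ; 2-wide
t=8 i11&i12:add.ALU;add.ALU ; 2-wide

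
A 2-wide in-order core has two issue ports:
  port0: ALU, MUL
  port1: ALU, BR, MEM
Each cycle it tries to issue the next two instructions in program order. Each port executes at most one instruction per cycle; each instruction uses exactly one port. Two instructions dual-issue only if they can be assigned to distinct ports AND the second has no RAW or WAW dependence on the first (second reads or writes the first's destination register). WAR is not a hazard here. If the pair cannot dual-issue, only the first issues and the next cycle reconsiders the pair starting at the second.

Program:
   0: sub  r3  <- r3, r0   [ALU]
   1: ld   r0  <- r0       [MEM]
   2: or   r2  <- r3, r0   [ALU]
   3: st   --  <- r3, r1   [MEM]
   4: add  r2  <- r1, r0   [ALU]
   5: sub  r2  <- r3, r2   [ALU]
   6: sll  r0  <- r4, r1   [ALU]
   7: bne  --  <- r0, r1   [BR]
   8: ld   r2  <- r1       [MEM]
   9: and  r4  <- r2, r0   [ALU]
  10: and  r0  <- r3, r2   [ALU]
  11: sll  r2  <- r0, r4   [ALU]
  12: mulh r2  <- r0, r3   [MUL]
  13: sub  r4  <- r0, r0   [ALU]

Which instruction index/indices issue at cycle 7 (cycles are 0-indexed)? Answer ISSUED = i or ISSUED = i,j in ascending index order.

ISSUED = 11

0. sub/ld @i0/i1  | dual
1. or/st @i2/i3  | dual
2. add @i4  | RAW+WAW r2
3. sub/sll @i5/i6  | dual
4. bne @i7  | no-port BR/MEM
5. ld @i8  | RAW r2
6. and/and @i9/i10  | dual
7. sll @i11  | WAW r2
8. mulh/sub @i12/i13  | dual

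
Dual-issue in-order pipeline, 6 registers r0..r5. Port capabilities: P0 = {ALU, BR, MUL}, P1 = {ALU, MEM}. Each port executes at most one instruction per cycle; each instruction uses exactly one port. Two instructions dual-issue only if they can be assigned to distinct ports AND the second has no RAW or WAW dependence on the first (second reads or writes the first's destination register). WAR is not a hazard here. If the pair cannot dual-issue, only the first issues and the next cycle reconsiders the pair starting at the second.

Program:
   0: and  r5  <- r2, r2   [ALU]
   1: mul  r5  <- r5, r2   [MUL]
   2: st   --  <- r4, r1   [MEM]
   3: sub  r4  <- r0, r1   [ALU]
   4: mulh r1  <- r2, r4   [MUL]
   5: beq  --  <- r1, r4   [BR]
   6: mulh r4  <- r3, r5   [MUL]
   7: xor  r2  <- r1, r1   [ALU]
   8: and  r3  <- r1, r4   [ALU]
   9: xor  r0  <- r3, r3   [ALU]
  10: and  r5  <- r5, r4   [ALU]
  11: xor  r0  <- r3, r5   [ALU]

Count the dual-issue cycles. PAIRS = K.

PAIRS = 3

t=0 i0:and.ALU ; RAW+WAW r5
t=1 i1&i2:mul.MUL;st.MEM ; pair
t=2 i3:sub.ALU ; RAW r4
t=3 i4:mulh.MUL ; no-port MUL/BR
t=4 i5:beq.BR ; no-port BR/MUL
t=5 i6&i7:mulh.MUL;xor.ALU ; pair
t=6 i8:and.ALU ; RAW r3
t=7 i9&i10:xor.ALU;and.ALU ; pair
t=8 i11:xor.ALU ; tail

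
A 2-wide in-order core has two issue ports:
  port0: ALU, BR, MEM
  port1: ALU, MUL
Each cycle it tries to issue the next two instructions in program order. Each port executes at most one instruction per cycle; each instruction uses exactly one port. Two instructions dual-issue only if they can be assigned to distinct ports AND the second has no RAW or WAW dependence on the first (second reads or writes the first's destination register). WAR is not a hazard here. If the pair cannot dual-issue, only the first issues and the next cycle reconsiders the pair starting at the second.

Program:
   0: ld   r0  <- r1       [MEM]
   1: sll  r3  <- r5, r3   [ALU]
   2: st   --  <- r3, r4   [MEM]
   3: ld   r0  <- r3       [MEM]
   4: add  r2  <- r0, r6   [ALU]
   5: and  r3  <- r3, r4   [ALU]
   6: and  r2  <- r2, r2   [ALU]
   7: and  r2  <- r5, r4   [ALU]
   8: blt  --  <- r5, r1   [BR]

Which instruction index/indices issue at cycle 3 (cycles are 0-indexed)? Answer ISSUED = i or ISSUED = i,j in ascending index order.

#0 head=0: ld sll i0,i1 dual
#1 head=2: st i2 no-port MEM/MEM
#2 head=3: ld i3 RAW r0
#3 head=4: add and i4,i5 dual
#4 head=6: and i6 WAW r2
#5 head=7: and blt i7,i8 dual

ISSUED = 4,5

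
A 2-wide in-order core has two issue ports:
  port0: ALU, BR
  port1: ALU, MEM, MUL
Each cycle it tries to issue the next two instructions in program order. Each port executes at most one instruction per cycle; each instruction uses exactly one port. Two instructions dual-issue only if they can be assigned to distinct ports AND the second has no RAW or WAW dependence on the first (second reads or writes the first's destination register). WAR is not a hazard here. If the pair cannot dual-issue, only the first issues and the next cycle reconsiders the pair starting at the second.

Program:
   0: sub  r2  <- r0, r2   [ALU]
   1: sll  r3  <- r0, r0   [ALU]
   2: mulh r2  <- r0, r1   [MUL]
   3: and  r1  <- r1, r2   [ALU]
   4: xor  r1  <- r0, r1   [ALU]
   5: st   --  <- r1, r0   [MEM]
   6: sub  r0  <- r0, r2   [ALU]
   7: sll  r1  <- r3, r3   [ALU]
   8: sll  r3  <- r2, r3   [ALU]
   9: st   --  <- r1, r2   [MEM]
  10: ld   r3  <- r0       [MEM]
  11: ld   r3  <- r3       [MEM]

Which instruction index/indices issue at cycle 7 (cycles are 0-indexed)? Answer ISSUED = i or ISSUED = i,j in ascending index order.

ISSUED = 10

0. sub.ALU;sll.ALU @i0,i1  | pair
1. mulh.MUL @i2  | RAW r2
2. and.ALU @i3  | RAW+WAW r1
3. xor.ALU @i4  | RAW r1
4. st.MEM;sub.ALU @i5,i6  | pair
5. sll.ALU;sll.ALU @i7,i8  | pair
6. st.MEM @i9  | no-port MEM/MEM
7. ld.MEM @i10  | no-port MEM/MEM
8. ld.MEM @i11  | tail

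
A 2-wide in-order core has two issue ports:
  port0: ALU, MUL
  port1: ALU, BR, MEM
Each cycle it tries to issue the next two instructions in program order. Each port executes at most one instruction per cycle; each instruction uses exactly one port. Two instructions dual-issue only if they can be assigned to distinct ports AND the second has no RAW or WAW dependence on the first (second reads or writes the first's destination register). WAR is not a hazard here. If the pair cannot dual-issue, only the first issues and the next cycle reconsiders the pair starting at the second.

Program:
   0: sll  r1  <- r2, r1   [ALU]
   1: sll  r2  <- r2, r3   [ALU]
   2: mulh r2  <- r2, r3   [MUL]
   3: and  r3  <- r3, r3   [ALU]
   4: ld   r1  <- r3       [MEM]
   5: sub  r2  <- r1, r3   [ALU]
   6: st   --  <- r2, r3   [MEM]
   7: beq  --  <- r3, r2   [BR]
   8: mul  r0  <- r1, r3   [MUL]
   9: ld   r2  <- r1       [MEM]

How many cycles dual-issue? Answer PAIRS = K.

t=0 i0&i1:sll.ALU;sll.ALU ; pair
t=1 i2&i3:mulh.MUL;and.ALU ; pair
t=2 i4:ld.MEM ; RAW r1
t=3 i5:sub.ALU ; RAW r2
t=4 i6:st.MEM ; no-port MEM/BR
t=5 i7&i8:beq.BR;mul.MUL ; pair
t=6 i9:ld.MEM ; tail

PAIRS = 3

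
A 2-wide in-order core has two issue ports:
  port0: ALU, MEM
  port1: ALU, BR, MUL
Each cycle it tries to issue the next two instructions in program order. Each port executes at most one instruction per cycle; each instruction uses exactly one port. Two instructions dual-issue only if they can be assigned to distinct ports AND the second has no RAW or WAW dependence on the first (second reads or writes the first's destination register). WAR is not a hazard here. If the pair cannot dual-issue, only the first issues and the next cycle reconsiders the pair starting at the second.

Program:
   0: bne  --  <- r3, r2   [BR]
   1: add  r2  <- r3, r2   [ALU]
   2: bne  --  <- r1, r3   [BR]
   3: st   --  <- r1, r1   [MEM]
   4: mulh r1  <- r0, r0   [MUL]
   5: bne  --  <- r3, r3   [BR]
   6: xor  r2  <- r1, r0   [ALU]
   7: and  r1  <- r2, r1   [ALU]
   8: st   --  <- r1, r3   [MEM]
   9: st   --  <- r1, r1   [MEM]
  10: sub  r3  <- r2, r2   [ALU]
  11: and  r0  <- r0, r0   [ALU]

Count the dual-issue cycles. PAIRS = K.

t=0 i0/i1:bne+add ; 2-wide
t=1 i2/i3:bne+st ; 2-wide
t=2 i4:mulh ; no-port MUL/BR
t=3 i5/i6:bne+xor ; 2-wide
t=4 i7:and ; RAW r1
t=5 i8:st ; no-port MEM/MEM
t=6 i9/i10:st+sub ; 2-wide
t=7 i11:and ; tail

PAIRS = 4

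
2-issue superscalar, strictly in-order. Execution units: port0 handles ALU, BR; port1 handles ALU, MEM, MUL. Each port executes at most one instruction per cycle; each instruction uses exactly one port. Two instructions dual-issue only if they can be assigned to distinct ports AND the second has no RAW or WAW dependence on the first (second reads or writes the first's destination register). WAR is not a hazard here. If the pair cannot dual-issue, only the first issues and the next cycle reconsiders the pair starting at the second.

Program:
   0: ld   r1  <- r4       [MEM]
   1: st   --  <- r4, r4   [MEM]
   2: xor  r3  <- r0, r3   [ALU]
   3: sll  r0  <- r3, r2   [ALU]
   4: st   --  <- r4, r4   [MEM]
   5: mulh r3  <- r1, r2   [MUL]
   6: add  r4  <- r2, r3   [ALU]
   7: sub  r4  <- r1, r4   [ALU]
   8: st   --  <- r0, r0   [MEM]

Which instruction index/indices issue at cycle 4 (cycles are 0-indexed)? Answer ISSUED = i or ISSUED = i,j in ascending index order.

t=0 i0:ld.MEM ; no-port MEM/MEM
t=1 i1+i2:st.MEM xor.ALU ; pair
t=2 i3+i4:sll.ALU st.MEM ; pair
t=3 i5:mulh.MUL ; RAW r3
t=4 i6:add.ALU ; RAW+WAW r4
t=5 i7+i8:sub.ALU st.MEM ; pair

ISSUED = 6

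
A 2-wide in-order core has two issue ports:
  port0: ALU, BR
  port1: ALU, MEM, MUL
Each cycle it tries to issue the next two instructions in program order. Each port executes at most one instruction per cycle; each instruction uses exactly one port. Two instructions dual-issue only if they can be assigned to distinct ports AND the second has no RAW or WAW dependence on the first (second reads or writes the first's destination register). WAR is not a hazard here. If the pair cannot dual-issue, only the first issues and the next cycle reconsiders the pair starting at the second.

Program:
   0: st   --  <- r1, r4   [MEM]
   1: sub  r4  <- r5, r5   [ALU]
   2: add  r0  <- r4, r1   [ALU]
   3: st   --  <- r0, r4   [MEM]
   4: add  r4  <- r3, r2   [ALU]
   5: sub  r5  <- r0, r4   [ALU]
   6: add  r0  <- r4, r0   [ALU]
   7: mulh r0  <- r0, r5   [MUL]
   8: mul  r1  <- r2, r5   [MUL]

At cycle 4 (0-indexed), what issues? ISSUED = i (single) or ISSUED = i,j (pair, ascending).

ISSUED = 7

  cy0 -> i0,i1 (st.MEM+sub.ALU) dual
  cy1 -> i2 (add.ALU) RAW r0
  cy2 -> i3,i4 (st.MEM+add.ALU) dual
  cy3 -> i5,i6 (sub.ALU+add.ALU) dual
  cy4 -> i7 (mulh.MUL) no-port MUL/MUL
  cy5 -> i8 (mul.MUL) tail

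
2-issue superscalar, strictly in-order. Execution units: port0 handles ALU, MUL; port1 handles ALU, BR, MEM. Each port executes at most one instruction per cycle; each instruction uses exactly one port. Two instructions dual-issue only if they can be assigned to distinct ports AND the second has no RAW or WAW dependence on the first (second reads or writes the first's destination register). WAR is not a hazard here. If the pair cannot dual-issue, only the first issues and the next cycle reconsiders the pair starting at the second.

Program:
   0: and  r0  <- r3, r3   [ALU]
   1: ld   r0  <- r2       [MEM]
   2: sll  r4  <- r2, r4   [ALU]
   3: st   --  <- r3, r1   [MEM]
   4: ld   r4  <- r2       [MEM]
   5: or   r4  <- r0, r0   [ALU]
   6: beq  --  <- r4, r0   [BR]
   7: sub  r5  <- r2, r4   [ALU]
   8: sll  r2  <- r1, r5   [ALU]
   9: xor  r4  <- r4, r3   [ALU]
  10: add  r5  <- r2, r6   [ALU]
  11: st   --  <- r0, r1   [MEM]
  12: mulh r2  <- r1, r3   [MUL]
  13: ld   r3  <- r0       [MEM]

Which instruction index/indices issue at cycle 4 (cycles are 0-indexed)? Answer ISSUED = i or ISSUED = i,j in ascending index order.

t=0 i0:and.ALU ; WAW r0
t=1 i1/i2:ld.MEM+sll.ALU ; pair
t=2 i3:st.MEM ; no-port MEM/MEM
t=3 i4:ld.MEM ; WAW r4
t=4 i5:or.ALU ; RAW r4
t=5 i6/i7:beq.BR+sub.ALU ; pair
t=6 i8/i9:sll.ALU+xor.ALU ; pair
t=7 i10/i11:add.ALU+st.MEM ; pair
t=8 i12/i13:mulh.MUL+ld.MEM ; pair

ISSUED = 5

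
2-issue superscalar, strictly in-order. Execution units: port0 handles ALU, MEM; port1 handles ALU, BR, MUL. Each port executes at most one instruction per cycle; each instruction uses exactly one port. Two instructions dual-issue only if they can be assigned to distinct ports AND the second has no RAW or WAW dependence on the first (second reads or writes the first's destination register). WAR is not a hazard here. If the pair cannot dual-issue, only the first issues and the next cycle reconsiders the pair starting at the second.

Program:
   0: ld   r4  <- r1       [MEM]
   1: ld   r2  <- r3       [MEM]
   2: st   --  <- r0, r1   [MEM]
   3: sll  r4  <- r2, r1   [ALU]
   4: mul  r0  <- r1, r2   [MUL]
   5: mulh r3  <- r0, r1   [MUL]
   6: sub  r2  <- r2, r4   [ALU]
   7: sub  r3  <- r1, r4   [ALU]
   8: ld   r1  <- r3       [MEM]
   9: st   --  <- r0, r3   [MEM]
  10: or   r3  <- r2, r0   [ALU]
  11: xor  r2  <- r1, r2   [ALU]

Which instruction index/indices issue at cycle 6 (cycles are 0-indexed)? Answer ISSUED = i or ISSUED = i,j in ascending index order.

ISSUED = 8

[0] i0  ld  -- no-port MEM/MEM
[1] i1  ld  -- no-port MEM/MEM
[2] i2/i3  st/sll  -- dual
[3] i4  mul  -- no-port MUL/MUL
[4] i5/i6  mulh/sub  -- dual
[5] i7  sub  -- RAW r3
[6] i8  ld  -- no-port MEM/MEM
[7] i9/i10  st/or  -- dual
[8] i11  xor  -- tail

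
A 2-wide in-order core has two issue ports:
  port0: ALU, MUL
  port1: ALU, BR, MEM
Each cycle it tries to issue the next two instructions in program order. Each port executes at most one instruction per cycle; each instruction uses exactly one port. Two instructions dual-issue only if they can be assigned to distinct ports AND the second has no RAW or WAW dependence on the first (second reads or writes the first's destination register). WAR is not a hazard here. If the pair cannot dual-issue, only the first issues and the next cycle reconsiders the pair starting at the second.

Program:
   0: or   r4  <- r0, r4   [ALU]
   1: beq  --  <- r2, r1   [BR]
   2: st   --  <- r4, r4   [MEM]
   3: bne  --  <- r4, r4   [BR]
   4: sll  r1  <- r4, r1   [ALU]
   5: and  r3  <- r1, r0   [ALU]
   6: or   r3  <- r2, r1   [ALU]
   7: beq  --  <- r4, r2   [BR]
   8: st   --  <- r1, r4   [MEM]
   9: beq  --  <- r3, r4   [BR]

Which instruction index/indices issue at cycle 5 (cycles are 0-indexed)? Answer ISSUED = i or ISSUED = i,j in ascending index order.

ISSUED = 8

  cy0 -> i0,i1 (or beq) dual
  cy1 -> i2 (st) no-port MEM/BR
  cy2 -> i3,i4 (bne sll) dual
  cy3 -> i5 (and) WAW r3
  cy4 -> i6,i7 (or beq) dual
  cy5 -> i8 (st) no-port MEM/BR
  cy6 -> i9 (beq) tail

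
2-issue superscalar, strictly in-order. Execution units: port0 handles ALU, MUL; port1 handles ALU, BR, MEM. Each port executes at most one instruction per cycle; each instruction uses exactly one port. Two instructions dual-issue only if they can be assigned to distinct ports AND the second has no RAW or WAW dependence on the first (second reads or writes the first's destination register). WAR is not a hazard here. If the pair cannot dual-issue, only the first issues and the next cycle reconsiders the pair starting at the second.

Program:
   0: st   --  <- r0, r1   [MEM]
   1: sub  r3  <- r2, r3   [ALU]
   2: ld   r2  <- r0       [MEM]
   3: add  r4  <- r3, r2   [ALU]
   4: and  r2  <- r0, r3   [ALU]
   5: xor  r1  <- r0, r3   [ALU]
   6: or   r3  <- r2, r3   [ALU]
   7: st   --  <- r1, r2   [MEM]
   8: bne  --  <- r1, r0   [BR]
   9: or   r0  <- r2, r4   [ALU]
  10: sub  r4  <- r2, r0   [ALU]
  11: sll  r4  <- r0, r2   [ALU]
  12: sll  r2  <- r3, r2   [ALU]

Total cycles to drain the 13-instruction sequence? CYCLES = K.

CYCLES = 8

c0: i0+i1 st;sub  pair
c1: i2 ld  RAW r2
c2: i3+i4 add;and  pair
c3: i5+i6 xor;or  pair
c4: i7 st  no-port MEM/BR
c5: i8+i9 bne;or  pair
c6: i10 sub  WAW r4
c7: i11+i12 sll;sll  pair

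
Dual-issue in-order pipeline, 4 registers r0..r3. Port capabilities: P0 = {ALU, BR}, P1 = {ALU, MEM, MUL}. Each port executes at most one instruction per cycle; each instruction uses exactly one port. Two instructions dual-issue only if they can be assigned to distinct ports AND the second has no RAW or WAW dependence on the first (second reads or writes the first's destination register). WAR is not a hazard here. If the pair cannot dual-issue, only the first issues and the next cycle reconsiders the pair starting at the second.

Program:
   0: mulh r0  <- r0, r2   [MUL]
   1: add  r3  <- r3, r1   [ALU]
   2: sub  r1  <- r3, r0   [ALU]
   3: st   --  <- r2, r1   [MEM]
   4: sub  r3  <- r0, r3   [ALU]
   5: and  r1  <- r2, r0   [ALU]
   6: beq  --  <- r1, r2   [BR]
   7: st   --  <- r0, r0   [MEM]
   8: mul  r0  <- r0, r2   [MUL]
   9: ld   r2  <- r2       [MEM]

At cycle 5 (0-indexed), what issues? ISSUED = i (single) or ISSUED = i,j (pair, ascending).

  cy0 -> i0,i1 (mulh+add) dual
  cy1 -> i2 (sub) RAW r1
  cy2 -> i3,i4 (st+sub) dual
  cy3 -> i5 (and) RAW r1
  cy4 -> i6,i7 (beq+st) dual
  cy5 -> i8 (mul) no-port MUL/MEM
  cy6 -> i9 (ld) tail

ISSUED = 8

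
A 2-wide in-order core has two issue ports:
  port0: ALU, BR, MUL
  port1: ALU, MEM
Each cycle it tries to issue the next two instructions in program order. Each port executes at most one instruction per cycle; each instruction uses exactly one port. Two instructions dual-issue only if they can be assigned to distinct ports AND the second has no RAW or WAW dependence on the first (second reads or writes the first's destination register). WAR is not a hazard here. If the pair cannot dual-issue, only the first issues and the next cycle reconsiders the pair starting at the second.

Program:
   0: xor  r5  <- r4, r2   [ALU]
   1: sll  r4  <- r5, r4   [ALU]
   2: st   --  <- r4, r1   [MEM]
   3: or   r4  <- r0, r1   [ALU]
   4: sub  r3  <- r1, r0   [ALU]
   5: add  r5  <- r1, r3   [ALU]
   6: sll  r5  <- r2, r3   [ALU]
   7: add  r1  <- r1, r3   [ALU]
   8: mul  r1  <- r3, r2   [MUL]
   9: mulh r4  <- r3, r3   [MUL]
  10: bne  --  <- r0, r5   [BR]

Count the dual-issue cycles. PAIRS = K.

PAIRS = 2

0. xor.ALU @i0  | RAW r5
1. sll.ALU @i1  | RAW r4
2. st.MEM/or.ALU @i2+i3  | 2-wide
3. sub.ALU @i4  | RAW r3
4. add.ALU @i5  | WAW r5
5. sll.ALU/add.ALU @i6+i7  | 2-wide
6. mul.MUL @i8  | no-port MUL/MUL
7. mulh.MUL @i9  | no-port MUL/BR
8. bne.BR @i10  | tail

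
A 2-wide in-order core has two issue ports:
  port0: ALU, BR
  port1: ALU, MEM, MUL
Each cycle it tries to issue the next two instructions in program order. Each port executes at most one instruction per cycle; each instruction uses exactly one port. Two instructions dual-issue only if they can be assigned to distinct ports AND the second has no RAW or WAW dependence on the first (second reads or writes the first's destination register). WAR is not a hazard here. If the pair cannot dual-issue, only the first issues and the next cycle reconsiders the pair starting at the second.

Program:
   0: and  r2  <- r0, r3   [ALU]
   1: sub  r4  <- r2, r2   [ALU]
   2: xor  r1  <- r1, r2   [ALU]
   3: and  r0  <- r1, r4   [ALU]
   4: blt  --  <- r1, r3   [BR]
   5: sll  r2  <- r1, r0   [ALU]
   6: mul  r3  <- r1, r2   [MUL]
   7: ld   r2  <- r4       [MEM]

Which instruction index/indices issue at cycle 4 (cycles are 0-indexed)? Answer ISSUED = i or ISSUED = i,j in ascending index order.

#0 head=0: and.ALU i0 RAW r2
#1 head=1: sub.ALU+xor.ALU i1&i2 2-wide
#2 head=3: and.ALU+blt.BR i3&i4 2-wide
#3 head=5: sll.ALU i5 RAW r2
#4 head=6: mul.MUL i6 no-port MUL/MEM
#5 head=7: ld.MEM i7 tail

ISSUED = 6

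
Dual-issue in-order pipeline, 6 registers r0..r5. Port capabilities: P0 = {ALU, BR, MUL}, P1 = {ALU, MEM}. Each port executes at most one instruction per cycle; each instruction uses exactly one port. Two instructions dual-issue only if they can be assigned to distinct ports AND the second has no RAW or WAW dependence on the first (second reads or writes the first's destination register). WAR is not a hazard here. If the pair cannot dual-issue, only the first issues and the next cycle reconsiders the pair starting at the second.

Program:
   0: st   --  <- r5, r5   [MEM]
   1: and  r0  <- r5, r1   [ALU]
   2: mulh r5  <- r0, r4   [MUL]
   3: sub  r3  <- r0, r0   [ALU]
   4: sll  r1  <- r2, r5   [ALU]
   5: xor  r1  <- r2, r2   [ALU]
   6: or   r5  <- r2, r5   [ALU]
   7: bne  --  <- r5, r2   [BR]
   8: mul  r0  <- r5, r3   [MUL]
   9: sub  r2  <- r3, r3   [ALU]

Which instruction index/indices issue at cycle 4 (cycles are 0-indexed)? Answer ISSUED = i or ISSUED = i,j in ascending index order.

ISSUED = 7

0. st/and @i0/i1  | pair
1. mulh/sub @i2/i3  | pair
2. sll @i4  | WAW r1
3. xor/or @i5/i6  | pair
4. bne @i7  | no-port BR/MUL
5. mul/sub @i8/i9  | pair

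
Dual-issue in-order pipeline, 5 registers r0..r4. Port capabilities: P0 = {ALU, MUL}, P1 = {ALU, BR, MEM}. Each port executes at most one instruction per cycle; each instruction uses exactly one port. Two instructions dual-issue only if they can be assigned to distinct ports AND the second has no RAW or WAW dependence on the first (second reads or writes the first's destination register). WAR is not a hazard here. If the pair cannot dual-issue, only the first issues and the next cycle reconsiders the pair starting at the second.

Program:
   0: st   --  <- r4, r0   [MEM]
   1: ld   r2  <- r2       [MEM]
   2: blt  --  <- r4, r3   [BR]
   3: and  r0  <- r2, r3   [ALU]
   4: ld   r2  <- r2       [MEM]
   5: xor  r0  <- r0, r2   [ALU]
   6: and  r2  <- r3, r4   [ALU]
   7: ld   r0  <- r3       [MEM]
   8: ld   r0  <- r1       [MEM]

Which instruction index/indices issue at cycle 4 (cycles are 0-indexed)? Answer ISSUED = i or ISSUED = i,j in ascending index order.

  cy0 -> i0 (st.MEM) no-port MEM/MEM
  cy1 -> i1 (ld.MEM) no-port MEM/BR
  cy2 -> i2/i3 (blt.BR;and.ALU) dual
  cy3 -> i4 (ld.MEM) RAW r2
  cy4 -> i5/i6 (xor.ALU;and.ALU) dual
  cy5 -> i7 (ld.MEM) no-port MEM/MEM
  cy6 -> i8 (ld.MEM) tail

ISSUED = 5,6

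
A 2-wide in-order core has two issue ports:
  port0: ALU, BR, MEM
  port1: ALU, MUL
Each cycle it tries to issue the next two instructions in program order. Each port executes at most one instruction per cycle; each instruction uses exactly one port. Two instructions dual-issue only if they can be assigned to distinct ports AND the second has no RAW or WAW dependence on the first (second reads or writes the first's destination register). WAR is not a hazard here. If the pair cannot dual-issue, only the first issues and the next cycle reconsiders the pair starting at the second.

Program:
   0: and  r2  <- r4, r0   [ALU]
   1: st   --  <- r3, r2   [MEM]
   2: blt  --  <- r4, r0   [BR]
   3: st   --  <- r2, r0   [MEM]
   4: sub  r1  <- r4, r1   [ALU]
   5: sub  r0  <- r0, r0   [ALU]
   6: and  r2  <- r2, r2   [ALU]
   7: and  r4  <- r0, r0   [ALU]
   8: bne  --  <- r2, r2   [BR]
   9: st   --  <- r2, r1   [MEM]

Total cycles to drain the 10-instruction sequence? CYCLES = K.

CYCLES = 7

[0] i0  and  -- RAW r2
[1] i1  st  -- no-port MEM/BR
[2] i2  blt  -- no-port BR/MEM
[3] i3/i4  st+sub  -- pair
[4] i5/i6  sub+and  -- pair
[5] i7/i8  and+bne  -- pair
[6] i9  st  -- tail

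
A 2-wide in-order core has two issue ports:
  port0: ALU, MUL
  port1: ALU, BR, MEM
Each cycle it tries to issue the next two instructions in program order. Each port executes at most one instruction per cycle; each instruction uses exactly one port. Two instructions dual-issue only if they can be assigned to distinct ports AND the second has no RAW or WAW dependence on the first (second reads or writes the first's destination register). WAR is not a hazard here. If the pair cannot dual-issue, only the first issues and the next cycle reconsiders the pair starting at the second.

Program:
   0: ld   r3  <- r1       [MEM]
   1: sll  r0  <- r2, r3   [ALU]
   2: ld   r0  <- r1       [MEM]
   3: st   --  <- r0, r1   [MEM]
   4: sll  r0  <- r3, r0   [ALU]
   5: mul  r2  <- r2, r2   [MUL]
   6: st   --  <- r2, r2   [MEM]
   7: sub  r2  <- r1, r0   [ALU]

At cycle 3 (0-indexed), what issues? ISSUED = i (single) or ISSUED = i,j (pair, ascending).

0. ld.MEM @i0  | RAW r3
1. sll.ALU @i1  | WAW r0
2. ld.MEM @i2  | no-port MEM/MEM
3. st.MEM+sll.ALU @i3&i4  | pair
4. mul.MUL @i5  | RAW r2
5. st.MEM+sub.ALU @i6&i7  | pair

ISSUED = 3,4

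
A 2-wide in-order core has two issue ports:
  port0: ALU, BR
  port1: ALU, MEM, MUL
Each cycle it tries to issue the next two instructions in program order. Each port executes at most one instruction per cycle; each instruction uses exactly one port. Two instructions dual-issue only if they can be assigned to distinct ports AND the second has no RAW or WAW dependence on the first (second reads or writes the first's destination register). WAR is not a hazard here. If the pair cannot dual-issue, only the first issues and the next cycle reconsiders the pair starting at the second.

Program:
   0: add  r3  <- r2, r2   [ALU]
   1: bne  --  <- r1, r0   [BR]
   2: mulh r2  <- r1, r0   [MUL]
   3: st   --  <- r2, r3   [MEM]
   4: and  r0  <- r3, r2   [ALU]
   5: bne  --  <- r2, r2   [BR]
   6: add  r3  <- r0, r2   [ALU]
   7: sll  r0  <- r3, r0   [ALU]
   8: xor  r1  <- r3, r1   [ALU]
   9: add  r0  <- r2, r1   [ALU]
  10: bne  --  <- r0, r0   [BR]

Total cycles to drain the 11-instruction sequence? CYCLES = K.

c0: i0&i1 add bne  pair
c1: i2 mulh  no-port MUL/MEM
c2: i3&i4 st and  pair
c3: i5&i6 bne add  pair
c4: i7&i8 sll xor  pair
c5: i9 add  RAW r0
c6: i10 bne  tail

CYCLES = 7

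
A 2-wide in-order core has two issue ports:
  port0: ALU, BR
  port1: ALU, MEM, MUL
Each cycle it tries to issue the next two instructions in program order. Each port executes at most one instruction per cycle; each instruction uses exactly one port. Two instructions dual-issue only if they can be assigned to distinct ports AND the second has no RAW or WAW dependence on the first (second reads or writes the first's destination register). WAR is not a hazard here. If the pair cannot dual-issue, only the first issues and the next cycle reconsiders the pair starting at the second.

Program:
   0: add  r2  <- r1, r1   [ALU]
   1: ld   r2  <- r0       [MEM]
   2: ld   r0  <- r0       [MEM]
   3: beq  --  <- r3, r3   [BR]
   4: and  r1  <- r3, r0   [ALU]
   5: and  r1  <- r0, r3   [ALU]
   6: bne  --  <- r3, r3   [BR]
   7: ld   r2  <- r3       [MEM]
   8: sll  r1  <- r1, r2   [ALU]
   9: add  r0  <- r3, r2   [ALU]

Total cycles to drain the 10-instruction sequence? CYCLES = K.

CYCLES = 7

#0 head=0: add.ALU i0 WAW r2
#1 head=1: ld.MEM i1 no-port MEM/MEM
#2 head=2: ld.MEM/beq.BR i2&i3 pair
#3 head=4: and.ALU i4 WAW r1
#4 head=5: and.ALU/bne.BR i5&i6 pair
#5 head=7: ld.MEM i7 RAW r2
#6 head=8: sll.ALU/add.ALU i8&i9 pair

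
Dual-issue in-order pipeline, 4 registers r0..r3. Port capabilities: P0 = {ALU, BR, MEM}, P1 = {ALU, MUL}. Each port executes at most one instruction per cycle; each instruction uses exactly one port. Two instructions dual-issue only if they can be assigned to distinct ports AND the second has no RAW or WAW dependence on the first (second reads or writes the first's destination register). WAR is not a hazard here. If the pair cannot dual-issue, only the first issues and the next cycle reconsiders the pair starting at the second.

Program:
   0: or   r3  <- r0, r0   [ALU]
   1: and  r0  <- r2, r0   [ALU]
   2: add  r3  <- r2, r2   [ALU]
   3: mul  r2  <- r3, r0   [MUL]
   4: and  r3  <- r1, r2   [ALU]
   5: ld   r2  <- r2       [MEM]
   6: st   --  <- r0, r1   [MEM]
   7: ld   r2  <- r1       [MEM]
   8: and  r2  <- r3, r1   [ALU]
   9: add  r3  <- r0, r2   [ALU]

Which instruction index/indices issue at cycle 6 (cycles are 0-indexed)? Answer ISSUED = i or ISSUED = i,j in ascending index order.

  cy0 -> i0,i1 (or;and) 2-wide
  cy1 -> i2 (add) RAW r3
  cy2 -> i3 (mul) RAW r2
  cy3 -> i4,i5 (and;ld) 2-wide
  cy4 -> i6 (st) no-port MEM/MEM
  cy5 -> i7 (ld) WAW r2
  cy6 -> i8 (and) RAW r2
  cy7 -> i9 (add) tail

ISSUED = 8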